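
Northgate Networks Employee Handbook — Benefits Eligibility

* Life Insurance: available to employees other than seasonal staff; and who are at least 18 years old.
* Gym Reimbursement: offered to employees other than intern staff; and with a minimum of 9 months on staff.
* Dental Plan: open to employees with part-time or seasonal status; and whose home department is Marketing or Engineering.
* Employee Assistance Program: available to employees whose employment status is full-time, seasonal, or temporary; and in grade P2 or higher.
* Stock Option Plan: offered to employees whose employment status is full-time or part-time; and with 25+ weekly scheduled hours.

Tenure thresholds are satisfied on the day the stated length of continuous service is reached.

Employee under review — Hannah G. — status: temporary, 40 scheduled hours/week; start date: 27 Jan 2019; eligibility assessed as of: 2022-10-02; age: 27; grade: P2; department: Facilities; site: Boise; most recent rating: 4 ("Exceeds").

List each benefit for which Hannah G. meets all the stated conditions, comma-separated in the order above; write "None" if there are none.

Life Insurance, Gym Reimbursement, Employee Assistance Program

Service from 27 Jan 2019 to 2022-10-02: 1344 days.
Life Insurance — status temporary ✓ (not excluded); age 27 ≥ 18 ✓ → eligible.
Gym Reimbursement — status temporary ✓ (not excluded); service 1344 days ≥ 9 months (≈270 days) ✓ → eligible.
Dental Plan — status temporary ✗ (requires part-time or seasonal) → not eligible.
Employee Assistance Program — status temporary ✓; grade P2 ≥ P2 ✓ → eligible.
Stock Option Plan — status temporary ✗ (requires full-time or part-time) → not eligible.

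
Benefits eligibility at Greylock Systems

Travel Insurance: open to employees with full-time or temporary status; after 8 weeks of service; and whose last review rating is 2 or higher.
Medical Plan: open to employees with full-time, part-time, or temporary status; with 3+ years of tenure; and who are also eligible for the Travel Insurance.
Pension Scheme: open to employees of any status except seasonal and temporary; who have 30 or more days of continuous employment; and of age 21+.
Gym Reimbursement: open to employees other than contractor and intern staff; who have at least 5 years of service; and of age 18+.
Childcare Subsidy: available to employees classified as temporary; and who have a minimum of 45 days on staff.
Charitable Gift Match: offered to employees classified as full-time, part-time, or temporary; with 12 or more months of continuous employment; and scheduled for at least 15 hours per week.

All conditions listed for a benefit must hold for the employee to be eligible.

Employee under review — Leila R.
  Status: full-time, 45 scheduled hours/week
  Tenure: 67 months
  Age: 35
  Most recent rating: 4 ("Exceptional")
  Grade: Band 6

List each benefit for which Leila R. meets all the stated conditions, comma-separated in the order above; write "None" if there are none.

Travel Insurance — status full-time ✓; service 67 months ≥ 8 weeks (≈56 days) ✓; rating 4 ≥ 2 ✓ → eligible.
Medical Plan — status full-time ✓; service 67 months ≥ 3 years (≈1095 days) ✓; eligible for Travel Insurance ✓ → eligible.
Pension Scheme — status full-time ✓ (not excluded); service 67 months ≥ 30 days ✓; age 35 ≥ 21 ✓ → eligible.
Gym Reimbursement — status full-time ✓ (not excluded); service 67 months ≥ 5 years (≈1825 days) ✓; age 35 ≥ 18 ✓ → eligible.
Childcare Subsidy — status full-time ✗ (requires temporary) → not eligible.
Charitable Gift Match — status full-time ✓; service 67 months ≥ 12 months ✓; 45 hrs/wk ≥ 15 ✓ → eligible.

Travel Insurance, Medical Plan, Pension Scheme, Gym Reimbursement, Charitable Gift Match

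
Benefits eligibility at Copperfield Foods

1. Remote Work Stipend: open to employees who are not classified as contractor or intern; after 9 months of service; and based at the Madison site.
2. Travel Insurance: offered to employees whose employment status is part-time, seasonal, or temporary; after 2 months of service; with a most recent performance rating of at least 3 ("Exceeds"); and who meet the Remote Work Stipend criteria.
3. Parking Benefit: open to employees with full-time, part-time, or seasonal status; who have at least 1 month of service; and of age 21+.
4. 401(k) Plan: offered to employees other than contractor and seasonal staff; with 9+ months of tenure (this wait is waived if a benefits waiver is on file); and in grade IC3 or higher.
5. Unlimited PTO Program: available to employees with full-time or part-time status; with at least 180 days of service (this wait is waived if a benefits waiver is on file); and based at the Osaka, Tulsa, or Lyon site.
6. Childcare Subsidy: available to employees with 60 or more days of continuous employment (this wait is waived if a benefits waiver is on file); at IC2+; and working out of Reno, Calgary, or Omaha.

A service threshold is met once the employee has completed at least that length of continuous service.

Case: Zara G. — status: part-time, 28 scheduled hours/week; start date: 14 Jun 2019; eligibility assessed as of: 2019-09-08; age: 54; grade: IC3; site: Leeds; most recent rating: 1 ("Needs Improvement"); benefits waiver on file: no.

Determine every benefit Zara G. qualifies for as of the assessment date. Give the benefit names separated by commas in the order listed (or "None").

Parking Benefit

Service from 14 Jun 2019 to 2019-09-08: 86 days.
Remote Work Stipend — status part-time ✓ (not excluded); service 86 days < 9 months (≈270 days) ✗ → not eligible.
Travel Insurance — status part-time ✓; service 86 days ≥ 2 months (≈60 days) ✓; rating 1 < 3 ✗ → not eligible.
Parking Benefit — status part-time ✓; service 86 days ≥ 1 month (≈30 days) ✓; age 54 ≥ 21 ✓ → eligible.
401(k) Plan — status part-time ✓ (not excluded); no waiver, service 86 days < 9 months (≈270 days) ✗ → not eligible.
Unlimited PTO Program — status part-time ✓; no waiver, service 86 days < 180 days ✗ → not eligible.
Childcare Subsidy — no waiver, service 86 days ≥ 60 days ✓; grade IC3 ≥ IC2 ✓; site Leeds ✗ (not Reno, Calgary, or Omaha) → not eligible.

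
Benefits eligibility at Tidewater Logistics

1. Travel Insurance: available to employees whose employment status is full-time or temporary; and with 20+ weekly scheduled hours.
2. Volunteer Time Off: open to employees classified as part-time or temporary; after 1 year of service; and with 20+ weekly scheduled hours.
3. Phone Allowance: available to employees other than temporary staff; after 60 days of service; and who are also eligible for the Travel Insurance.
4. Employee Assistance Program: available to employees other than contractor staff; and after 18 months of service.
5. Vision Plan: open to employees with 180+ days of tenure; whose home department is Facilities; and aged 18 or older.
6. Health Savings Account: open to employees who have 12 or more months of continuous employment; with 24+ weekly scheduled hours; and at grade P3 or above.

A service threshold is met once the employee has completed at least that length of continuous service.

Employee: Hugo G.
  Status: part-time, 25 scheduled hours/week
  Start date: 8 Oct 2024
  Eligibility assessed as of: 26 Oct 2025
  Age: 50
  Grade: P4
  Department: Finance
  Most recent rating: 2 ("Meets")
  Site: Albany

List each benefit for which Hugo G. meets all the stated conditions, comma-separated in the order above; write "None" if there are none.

Volunteer Time Off, Health Savings Account

Service from 8 Oct 2024 to 26 Oct 2025: 383 days.
Travel Insurance — status part-time ✗ (requires full-time or temporary) → not eligible.
Volunteer Time Off — status part-time ✓; service 383 days ≥ 1 year (≈365 days) ✓; 25 hrs/wk ≥ 20 ✓ → eligible.
Phone Allowance — status part-time ✓ (not excluded); service 383 days ≥ 60 days ✓; not eligible for Travel Insurance ✗ → not eligible.
Employee Assistance Program — status part-time ✓ (not excluded); service 383 days < 18 months (≈540 days) ✗ → not eligible.
Vision Plan — service 383 days ≥ 180 days ✓; dept Finance ✗ → not eligible.
Health Savings Account — service 383 days ≥ 12 months (≈360 days) ✓; 25 hrs/wk ≥ 24 ✓; grade P4 ≥ P3 ✓ → eligible.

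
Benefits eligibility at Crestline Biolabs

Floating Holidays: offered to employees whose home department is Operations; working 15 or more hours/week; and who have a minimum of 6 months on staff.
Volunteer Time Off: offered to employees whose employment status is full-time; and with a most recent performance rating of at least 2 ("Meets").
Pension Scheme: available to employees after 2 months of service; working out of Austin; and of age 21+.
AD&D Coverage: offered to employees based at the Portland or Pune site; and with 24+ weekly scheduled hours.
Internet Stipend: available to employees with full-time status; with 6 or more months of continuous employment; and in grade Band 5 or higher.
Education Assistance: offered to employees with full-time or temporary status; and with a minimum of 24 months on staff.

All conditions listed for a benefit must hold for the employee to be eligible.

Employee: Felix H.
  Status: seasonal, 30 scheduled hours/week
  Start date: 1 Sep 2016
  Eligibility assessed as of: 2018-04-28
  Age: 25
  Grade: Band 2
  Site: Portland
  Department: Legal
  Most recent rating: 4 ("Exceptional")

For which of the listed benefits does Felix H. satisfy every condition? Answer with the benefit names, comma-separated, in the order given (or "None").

AD&D Coverage

Service from 1 Sep 2016 to 2018-04-28: 604 days.
Floating Holidays — dept Legal ✗ → not eligible.
Volunteer Time Off — status seasonal ✗ (requires full-time) → not eligible.
Pension Scheme — service 604 days ≥ 2 months (≈60 days) ✓; site Portland ✗ (not Austin) → not eligible.
AD&D Coverage — site Portland ✓; 30 hrs/wk ≥ 24 ✓ → eligible.
Internet Stipend — status seasonal ✗ (requires full-time) → not eligible.
Education Assistance — status seasonal ✗ (requires full-time or temporary) → not eligible.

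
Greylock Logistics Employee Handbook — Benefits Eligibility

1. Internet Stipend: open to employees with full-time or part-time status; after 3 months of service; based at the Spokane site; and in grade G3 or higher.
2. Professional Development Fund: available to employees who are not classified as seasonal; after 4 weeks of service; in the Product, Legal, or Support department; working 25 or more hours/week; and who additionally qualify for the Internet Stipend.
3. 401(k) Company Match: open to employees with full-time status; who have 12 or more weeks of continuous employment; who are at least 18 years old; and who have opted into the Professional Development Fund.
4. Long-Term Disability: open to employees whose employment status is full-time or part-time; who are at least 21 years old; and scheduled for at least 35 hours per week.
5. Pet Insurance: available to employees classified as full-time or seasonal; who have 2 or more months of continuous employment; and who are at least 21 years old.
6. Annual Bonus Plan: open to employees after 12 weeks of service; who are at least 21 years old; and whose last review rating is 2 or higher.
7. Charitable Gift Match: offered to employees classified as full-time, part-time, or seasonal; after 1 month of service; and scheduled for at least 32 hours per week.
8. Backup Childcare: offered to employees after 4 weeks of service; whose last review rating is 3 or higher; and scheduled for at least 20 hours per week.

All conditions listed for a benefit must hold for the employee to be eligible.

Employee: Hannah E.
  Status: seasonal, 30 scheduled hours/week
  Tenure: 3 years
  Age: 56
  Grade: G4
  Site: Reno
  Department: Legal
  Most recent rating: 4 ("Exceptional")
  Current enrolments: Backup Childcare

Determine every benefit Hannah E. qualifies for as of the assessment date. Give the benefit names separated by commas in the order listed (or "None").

Internet Stipend — status seasonal ✗ (requires full-time or part-time) → not eligible.
Professional Development Fund — status seasonal ✗ (excluded) → not eligible.
401(k) Company Match — status seasonal ✗ (requires full-time) → not eligible.
Long-Term Disability — status seasonal ✗ (requires full-time or part-time) → not eligible.
Pet Insurance — status seasonal ✓; service 3 years ≥ 2 months (≈60 days) ✓; age 56 ≥ 21 ✓ → eligible.
Annual Bonus Plan — service 3 years ≥ 12 weeks (≈84 days) ✓; age 56 ≥ 21 ✓; rating 4 ≥ 2 ✓ → eligible.
Charitable Gift Match — status seasonal ✓; service 3 years ≥ 1 month (≈30 days) ✓; 30 hrs/wk < 32 ✗ → not eligible.
Backup Childcare — service 3 years ≥ 4 weeks (≈28 days) ✓; rating 4 ≥ 3 ✓; 30 hrs/wk ≥ 20 ✓ → eligible.

Pet Insurance, Annual Bonus Plan, Backup Childcare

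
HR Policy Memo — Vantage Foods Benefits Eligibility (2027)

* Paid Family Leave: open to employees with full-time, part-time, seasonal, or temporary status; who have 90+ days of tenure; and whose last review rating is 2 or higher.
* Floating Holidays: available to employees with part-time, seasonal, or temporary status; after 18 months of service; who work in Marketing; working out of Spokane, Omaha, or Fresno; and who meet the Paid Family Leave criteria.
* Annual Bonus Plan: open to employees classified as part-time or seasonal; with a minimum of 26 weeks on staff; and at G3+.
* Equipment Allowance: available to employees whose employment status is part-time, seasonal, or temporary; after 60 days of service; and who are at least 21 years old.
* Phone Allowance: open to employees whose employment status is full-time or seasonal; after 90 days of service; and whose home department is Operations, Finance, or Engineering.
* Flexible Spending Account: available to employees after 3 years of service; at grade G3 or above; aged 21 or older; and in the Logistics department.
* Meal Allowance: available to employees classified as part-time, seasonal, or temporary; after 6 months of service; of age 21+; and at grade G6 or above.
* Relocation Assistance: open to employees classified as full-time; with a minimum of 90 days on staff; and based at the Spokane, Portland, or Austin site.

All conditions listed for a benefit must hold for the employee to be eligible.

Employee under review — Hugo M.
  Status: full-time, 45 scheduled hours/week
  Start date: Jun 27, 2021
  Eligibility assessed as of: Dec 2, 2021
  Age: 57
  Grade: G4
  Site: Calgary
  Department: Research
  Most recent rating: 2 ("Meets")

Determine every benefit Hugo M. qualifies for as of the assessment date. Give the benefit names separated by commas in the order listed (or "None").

Paid Family Leave

Service from Jun 27, 2021 to Dec 2, 2021: 158 days.
Paid Family Leave — status full-time ✓; service 158 days ≥ 90 days ✓; rating 2 ≥ 2 ✓ → eligible.
Floating Holidays — status full-time ✗ (requires part-time, seasonal, or temporary) → not eligible.
Annual Bonus Plan — status full-time ✗ (requires part-time or seasonal) → not eligible.
Equipment Allowance — status full-time ✗ (requires part-time, seasonal, or temporary) → not eligible.
Phone Allowance — status full-time ✓; service 158 days ≥ 90 days ✓; dept Research ✗ → not eligible.
Flexible Spending Account — service 158 days < 3 years (≈1095 days) ✗ → not eligible.
Meal Allowance — status full-time ✗ (requires part-time, seasonal, or temporary) → not eligible.
Relocation Assistance — status full-time ✓; service 158 days ≥ 90 days ✓; site Calgary ✗ (not Spokane, Portland, or Austin) → not eligible.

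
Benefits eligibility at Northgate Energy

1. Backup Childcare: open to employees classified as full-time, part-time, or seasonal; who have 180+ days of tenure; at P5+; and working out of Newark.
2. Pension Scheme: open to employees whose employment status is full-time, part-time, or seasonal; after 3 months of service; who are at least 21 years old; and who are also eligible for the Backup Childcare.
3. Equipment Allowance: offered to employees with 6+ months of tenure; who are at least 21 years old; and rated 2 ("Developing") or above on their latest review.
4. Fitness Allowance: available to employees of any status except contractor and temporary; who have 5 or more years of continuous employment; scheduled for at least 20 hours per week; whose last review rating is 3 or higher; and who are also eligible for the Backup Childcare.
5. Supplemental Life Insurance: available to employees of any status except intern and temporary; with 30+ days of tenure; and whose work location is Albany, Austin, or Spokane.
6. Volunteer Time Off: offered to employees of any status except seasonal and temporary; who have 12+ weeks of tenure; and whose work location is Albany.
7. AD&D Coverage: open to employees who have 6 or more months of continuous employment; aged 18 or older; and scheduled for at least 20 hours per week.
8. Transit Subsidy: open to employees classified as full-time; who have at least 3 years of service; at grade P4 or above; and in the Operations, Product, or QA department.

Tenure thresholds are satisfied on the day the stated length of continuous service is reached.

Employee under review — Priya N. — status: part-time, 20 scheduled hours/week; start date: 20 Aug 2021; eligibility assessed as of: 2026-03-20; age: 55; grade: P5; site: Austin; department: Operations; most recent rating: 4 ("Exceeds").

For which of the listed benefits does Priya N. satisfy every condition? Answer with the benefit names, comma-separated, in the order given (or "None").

Equipment Allowance, Supplemental Life Insurance, AD&D Coverage

Service from 20 Aug 2021 to 2026-03-20: 1673 days.
Backup Childcare — status part-time ✓; service 1673 days ≥ 180 days ✓; grade P5 ≥ P5 ✓; site Austin ✗ (not Newark) → not eligible.
Pension Scheme — status part-time ✓; service 1673 days ≥ 3 months (≈90 days) ✓; age 55 ≥ 21 ✓; not eligible for Backup Childcare ✗ → not eligible.
Equipment Allowance — service 1673 days ≥ 6 months (≈180 days) ✓; age 55 ≥ 21 ✓; rating 4 ≥ 2 ✓ → eligible.
Fitness Allowance — status part-time ✓ (not excluded); service 1673 days < 5 years (≈1825 days) ✗ → not eligible.
Supplemental Life Insurance — status part-time ✓ (not excluded); service 1673 days ≥ 30 days ✓; site Austin ✓ → eligible.
Volunteer Time Off — status part-time ✓ (not excluded); service 1673 days ≥ 12 weeks (≈84 days) ✓; site Austin ✗ (not Albany) → not eligible.
AD&D Coverage — service 1673 days ≥ 6 months (≈180 days) ✓; age 55 ≥ 18 ✓; 20 hrs/wk ≥ 20 ✓ → eligible.
Transit Subsidy — status part-time ✗ (requires full-time) → not eligible.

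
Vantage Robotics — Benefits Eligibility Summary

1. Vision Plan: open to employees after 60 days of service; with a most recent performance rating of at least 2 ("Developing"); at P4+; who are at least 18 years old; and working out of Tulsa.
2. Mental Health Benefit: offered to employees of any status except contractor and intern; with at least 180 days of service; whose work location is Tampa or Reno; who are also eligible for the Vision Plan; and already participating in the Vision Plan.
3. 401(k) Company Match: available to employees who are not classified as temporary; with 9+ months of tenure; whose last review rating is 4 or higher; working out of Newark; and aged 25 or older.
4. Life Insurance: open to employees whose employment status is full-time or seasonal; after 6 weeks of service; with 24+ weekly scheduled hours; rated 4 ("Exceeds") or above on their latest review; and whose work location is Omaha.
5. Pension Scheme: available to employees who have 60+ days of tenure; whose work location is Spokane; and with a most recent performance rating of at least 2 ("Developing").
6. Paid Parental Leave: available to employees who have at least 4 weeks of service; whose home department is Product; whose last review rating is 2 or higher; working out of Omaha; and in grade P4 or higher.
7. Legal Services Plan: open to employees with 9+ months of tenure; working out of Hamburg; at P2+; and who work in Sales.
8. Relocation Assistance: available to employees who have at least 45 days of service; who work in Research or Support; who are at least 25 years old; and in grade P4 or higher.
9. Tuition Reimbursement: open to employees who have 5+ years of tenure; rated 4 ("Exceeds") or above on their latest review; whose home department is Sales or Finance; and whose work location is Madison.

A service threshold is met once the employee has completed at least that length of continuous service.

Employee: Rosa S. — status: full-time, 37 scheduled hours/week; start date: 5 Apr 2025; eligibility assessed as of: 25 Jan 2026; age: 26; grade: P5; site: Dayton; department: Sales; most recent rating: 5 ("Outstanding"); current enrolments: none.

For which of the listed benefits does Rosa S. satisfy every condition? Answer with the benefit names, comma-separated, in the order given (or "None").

Service from 5 Apr 2025 to 25 Jan 2026: 295 days.
Vision Plan — service 295 days ≥ 60 days ✓; rating 5 ≥ 2 ✓; grade P5 ≥ P4 ✓; age 26 ≥ 18 ✓; site Dayton ✗ (not Tulsa) → not eligible.
Mental Health Benefit — status full-time ✓ (not excluded); service 295 days ≥ 180 days ✓; site Dayton ✗ (not Tampa or Reno) → not eligible.
401(k) Company Match — status full-time ✓ (not excluded); service 295 days ≥ 9 months (≈270 days) ✓; rating 5 ≥ 4 ✓; site Dayton ✗ (not Newark) → not eligible.
Life Insurance — status full-time ✓; service 295 days ≥ 6 weeks (≈42 days) ✓; 37 hrs/wk ≥ 24 ✓; rating 5 ≥ 4 ✓; site Dayton ✗ (not Omaha) → not eligible.
Pension Scheme — service 295 days ≥ 60 days ✓; site Dayton ✗ (not Spokane) → not eligible.
Paid Parental Leave — service 295 days ≥ 4 weeks (≈28 days) ✓; dept Sales ✗ → not eligible.
Legal Services Plan — service 295 days ≥ 9 months (≈270 days) ✓; site Dayton ✗ (not Hamburg) → not eligible.
Relocation Assistance — service 295 days ≥ 45 days ✓; dept Sales ✗ → not eligible.
Tuition Reimbursement — service 295 days < 5 years (≈1825 days) ✗ → not eligible.

None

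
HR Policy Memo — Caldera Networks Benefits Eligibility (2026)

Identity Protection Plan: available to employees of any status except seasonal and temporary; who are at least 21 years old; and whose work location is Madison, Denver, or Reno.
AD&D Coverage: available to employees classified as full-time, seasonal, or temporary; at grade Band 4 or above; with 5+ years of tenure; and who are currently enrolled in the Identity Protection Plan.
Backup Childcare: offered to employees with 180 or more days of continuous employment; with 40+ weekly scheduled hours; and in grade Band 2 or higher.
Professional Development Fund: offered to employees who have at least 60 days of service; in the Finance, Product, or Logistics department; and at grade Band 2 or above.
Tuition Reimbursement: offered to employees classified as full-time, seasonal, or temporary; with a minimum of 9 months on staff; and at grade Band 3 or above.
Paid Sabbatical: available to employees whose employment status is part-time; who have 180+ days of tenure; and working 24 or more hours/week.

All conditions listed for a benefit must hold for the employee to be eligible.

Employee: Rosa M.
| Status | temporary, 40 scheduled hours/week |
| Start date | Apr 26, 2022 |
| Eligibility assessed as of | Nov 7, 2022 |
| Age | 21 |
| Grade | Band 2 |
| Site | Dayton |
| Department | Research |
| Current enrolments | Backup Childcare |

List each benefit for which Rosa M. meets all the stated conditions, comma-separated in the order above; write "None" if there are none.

Service from Apr 26, 2022 to Nov 7, 2022: 195 days.
Identity Protection Plan — status temporary ✗ (excluded) → not eligible.
AD&D Coverage — status temporary ✓; grade Band 2 < Band 4 ✗ → not eligible.
Backup Childcare — service 195 days ≥ 180 days ✓; 40 hrs/wk ≥ 40 ✓; grade Band 2 ≥ Band 2 ✓ → eligible.
Professional Development Fund — service 195 days ≥ 60 days ✓; dept Research ✗ → not eligible.
Tuition Reimbursement — status temporary ✓; service 195 days < 9 months (≈270 days) ✗ → not eligible.
Paid Sabbatical — status temporary ✗ (requires part-time) → not eligible.

Backup Childcare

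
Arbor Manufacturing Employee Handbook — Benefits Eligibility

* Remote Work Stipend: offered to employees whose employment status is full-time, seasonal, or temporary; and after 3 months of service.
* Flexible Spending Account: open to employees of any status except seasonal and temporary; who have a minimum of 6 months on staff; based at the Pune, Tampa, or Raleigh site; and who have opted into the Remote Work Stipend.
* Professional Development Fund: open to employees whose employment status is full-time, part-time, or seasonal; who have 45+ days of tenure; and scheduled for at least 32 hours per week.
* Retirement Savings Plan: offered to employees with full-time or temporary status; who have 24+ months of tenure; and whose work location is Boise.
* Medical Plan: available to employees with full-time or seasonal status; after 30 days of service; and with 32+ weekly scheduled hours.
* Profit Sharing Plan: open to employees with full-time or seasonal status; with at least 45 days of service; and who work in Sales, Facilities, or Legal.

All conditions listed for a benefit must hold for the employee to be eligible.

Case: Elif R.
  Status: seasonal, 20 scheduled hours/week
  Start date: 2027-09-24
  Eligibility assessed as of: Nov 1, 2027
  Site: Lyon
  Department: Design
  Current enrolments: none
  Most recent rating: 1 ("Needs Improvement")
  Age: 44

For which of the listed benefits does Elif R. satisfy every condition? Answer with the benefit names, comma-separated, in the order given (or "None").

None

Service from 2027-09-24 to Nov 1, 2027: 38 days.
Remote Work Stipend — status seasonal ✓; service 38 days < 3 months (≈90 days) ✗ → not eligible.
Flexible Spending Account — status seasonal ✗ (excluded) → not eligible.
Professional Development Fund — status seasonal ✓; service 38 days < 45 days ✗ → not eligible.
Retirement Savings Plan — status seasonal ✗ (requires full-time or temporary) → not eligible.
Medical Plan — status seasonal ✓; service 38 days ≥ 30 days ✓; 20 hrs/wk < 32 ✗ → not eligible.
Profit Sharing Plan — status seasonal ✓; service 38 days < 45 days ✗ → not eligible.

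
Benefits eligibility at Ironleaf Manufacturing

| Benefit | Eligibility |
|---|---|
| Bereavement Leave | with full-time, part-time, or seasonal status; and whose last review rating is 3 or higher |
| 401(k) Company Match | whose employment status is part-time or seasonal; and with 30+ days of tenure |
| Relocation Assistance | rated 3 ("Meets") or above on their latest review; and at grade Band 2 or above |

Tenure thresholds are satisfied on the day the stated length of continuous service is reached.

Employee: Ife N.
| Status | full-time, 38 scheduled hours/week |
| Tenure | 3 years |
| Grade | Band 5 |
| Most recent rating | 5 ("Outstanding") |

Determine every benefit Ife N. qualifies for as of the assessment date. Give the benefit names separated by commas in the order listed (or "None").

Bereavement Leave — status full-time ✓; rating 5 ≥ 3 ✓ → eligible.
401(k) Company Match — status full-time ✗ (requires part-time or seasonal) → not eligible.
Relocation Assistance — rating 5 ≥ 3 ✓; grade Band 5 ≥ Band 2 ✓ → eligible.

Bereavement Leave, Relocation Assistance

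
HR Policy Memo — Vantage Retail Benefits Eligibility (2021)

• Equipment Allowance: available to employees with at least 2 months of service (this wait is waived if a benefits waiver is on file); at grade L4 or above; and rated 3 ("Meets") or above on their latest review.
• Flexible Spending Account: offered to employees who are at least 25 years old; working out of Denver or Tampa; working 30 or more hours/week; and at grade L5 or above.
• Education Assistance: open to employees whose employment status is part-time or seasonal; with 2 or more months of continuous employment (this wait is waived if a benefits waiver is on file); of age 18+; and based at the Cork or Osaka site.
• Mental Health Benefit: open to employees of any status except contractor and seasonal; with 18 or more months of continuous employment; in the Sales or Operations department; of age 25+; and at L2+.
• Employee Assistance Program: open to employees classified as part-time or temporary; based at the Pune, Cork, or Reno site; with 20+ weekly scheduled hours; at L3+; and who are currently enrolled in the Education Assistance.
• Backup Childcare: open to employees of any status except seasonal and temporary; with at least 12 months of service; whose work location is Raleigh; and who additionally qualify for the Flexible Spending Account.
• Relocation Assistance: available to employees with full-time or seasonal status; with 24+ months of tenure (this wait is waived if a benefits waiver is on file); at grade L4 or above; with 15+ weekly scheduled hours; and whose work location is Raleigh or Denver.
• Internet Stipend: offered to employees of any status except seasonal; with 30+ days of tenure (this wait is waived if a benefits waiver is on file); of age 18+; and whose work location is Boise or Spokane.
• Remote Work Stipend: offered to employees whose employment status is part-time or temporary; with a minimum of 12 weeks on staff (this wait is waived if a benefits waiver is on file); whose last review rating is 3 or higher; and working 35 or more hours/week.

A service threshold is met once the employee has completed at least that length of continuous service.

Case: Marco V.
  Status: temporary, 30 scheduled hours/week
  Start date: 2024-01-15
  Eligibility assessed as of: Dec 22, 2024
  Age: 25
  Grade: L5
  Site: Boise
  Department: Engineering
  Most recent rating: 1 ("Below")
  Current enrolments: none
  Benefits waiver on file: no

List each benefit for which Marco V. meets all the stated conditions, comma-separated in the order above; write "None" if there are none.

Internet Stipend

Service from 2024-01-15 to Dec 22, 2024: 342 days.
Equipment Allowance — no waiver, service 342 days ≥ 2 months (≈60 days) ✓; grade L5 ≥ L4 ✓; rating 1 < 3 ✗ → not eligible.
Flexible Spending Account — age 25 ≥ 25 ✓; site Boise ✗ (not Denver or Tampa) → not eligible.
Education Assistance — status temporary ✗ (requires part-time or seasonal) → not eligible.
Mental Health Benefit — status temporary ✓ (not excluded); service 342 days < 18 months (≈540 days) ✗ → not eligible.
Employee Assistance Program — status temporary ✓; site Boise ✗ (not Pune, Cork, or Reno) → not eligible.
Backup Childcare — status temporary ✗ (excluded) → not eligible.
Relocation Assistance — status temporary ✗ (requires full-time or seasonal) → not eligible.
Internet Stipend — status temporary ✓ (not excluded); no waiver, service 342 days ≥ 30 days ✓; age 25 ≥ 18 ✓; site Boise ✓ → eligible.
Remote Work Stipend — status temporary ✓; no waiver, service 342 days ≥ 12 weeks (≈84 days) ✓; rating 1 < 3 ✗ → not eligible.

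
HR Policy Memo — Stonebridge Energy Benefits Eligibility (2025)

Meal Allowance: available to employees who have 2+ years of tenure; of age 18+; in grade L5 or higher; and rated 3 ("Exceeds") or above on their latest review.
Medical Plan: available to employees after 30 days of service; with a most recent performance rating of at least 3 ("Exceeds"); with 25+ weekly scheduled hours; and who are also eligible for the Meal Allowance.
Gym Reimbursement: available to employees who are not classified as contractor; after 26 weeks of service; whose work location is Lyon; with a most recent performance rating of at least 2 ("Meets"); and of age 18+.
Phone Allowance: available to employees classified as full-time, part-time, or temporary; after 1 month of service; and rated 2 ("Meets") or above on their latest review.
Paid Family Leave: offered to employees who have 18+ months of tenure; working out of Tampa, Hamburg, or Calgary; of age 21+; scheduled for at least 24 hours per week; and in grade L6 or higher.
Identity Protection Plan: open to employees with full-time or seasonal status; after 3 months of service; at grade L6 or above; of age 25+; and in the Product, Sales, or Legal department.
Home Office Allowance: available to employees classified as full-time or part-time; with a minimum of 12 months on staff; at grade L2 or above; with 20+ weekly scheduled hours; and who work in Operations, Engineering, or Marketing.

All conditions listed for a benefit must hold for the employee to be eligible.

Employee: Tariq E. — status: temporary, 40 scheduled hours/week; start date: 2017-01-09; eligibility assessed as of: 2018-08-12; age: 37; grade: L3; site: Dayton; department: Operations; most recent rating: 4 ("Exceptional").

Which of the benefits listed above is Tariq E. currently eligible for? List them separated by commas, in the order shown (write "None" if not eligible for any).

Phone Allowance

Service from 2017-01-09 to 2018-08-12: 580 days.
Meal Allowance — service 580 days < 2 years (≈730 days) ✗ → not eligible.
Medical Plan — service 580 days ≥ 30 days ✓; rating 4 ≥ 3 ✓; 40 hrs/wk ≥ 25 ✓; not eligible for Meal Allowance ✗ → not eligible.
Gym Reimbursement — status temporary ✓ (not excluded); service 580 days ≥ 26 weeks (≈182 days) ✓; site Dayton ✗ (not Lyon) → not eligible.
Phone Allowance — status temporary ✓; service 580 days ≥ 1 month (≈30 days) ✓; rating 4 ≥ 2 ✓ → eligible.
Paid Family Leave — service 580 days ≥ 18 months (≈540 days) ✓; site Dayton ✗ (not Tampa, Hamburg, or Calgary) → not eligible.
Identity Protection Plan — status temporary ✗ (requires full-time or seasonal) → not eligible.
Home Office Allowance — status temporary ✗ (requires full-time or part-time) → not eligible.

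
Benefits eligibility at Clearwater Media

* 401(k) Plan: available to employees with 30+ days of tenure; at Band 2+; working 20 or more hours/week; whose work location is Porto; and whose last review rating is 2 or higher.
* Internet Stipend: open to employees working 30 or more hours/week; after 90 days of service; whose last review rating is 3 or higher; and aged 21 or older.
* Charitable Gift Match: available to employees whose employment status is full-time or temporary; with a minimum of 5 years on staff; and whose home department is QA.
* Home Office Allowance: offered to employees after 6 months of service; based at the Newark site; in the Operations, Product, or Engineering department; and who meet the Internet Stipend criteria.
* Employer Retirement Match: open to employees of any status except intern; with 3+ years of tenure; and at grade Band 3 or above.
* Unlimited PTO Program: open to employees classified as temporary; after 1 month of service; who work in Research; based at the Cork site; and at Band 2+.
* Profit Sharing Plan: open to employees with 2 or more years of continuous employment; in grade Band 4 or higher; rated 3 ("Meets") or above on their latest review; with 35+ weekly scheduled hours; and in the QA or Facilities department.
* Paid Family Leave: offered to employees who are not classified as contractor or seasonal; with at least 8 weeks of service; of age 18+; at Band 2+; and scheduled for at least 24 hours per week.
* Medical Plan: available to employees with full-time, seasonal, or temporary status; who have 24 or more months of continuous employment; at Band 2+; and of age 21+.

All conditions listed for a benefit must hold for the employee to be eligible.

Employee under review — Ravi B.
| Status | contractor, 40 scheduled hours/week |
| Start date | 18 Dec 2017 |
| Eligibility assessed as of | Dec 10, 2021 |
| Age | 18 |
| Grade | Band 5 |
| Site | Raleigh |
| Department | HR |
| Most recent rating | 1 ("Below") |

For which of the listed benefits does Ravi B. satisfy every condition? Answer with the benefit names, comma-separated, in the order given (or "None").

Service from 18 Dec 2017 to Dec 10, 2021: 1453 days.
401(k) Plan — service 1453 days ≥ 30 days ✓; grade Band 5 ≥ Band 2 ✓; 40 hrs/wk ≥ 20 ✓; site Raleigh ✗ (not Porto) → not eligible.
Internet Stipend — 40 hrs/wk ≥ 30 ✓; service 1453 days ≥ 90 days ✓; rating 1 < 3 ✗ → not eligible.
Charitable Gift Match — status contractor ✗ (requires full-time or temporary) → not eligible.
Home Office Allowance — service 1453 days ≥ 6 months (≈180 days) ✓; site Raleigh ✗ (not Newark) → not eligible.
Employer Retirement Match — status contractor ✓ (not excluded); service 1453 days ≥ 3 years (≈1095 days) ✓; grade Band 5 ≥ Band 3 ✓ → eligible.
Unlimited PTO Program — status contractor ✗ (requires temporary) → not eligible.
Profit Sharing Plan — service 1453 days ≥ 2 years (≈730 days) ✓; grade Band 5 ≥ Band 4 ✓; rating 1 < 3 ✗ → not eligible.
Paid Family Leave — status contractor ✗ (excluded) → not eligible.
Medical Plan — status contractor ✗ (requires full-time, seasonal, or temporary) → not eligible.

Employer Retirement Match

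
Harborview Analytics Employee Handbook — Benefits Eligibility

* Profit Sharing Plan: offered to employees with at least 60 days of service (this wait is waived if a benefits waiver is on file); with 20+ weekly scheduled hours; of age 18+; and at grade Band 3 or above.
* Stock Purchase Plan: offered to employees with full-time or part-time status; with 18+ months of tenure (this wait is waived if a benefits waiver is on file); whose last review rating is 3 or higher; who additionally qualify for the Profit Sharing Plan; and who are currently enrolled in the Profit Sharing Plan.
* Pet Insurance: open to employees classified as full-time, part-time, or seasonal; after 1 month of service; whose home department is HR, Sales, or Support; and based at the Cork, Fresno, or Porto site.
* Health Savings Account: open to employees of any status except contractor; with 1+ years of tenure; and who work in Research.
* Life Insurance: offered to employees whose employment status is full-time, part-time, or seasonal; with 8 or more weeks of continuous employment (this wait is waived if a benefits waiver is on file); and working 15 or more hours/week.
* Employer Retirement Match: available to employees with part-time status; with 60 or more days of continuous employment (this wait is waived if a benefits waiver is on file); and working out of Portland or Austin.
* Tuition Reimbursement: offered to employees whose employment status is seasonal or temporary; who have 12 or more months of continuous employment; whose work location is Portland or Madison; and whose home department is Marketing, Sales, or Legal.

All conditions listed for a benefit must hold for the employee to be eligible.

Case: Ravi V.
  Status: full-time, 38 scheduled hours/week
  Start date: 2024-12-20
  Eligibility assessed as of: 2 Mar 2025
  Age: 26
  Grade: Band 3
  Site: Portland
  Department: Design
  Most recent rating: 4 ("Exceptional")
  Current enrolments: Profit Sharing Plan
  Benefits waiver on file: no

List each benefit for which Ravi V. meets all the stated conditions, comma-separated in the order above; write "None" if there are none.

Service from 2024-12-20 to 2 Mar 2025: 72 days.
Profit Sharing Plan — no waiver, service 72 days ≥ 60 days ✓; 38 hrs/wk ≥ 20 ✓; age 26 ≥ 18 ✓; grade Band 3 ≥ Band 3 ✓ → eligible.
Stock Purchase Plan — status full-time ✓; no waiver, service 72 days < 18 months (≈540 days) ✗ → not eligible.
Pet Insurance — status full-time ✓; service 72 days ≥ 1 month (≈30 days) ✓; dept Design ✗ → not eligible.
Health Savings Account — status full-time ✓ (not excluded); service 72 days < 1 year (≈365 days) ✗ → not eligible.
Life Insurance — status full-time ✓; no waiver, service 72 days ≥ 8 weeks (≈56 days) ✓; 38 hrs/wk ≥ 15 ✓ → eligible.
Employer Retirement Match — status full-time ✗ (requires part-time) → not eligible.
Tuition Reimbursement — status full-time ✗ (requires seasonal or temporary) → not eligible.

Profit Sharing Plan, Life Insurance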